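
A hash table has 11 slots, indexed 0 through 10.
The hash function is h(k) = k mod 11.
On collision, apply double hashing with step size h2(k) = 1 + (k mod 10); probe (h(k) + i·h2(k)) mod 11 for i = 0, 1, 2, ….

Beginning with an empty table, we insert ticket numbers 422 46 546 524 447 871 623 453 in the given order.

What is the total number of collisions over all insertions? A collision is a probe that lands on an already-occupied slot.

9

422 hashes to 4; slot 4 is free => place at 4.
46 hashes to 2; slot 2 is free => place at 2.
546 hashes to 7; slot 7 is free => place at 7.
524 hashes to 7, h2=5; 7 taken => place at 1.
447 hashes to 7, h2=8; 7,4,1 taken => place at 9.
871 hashes to 2, h2=2; 2,4 taken => place at 6.
623 hashes to 7, h2=4; 7 taken => place at 0.
453 hashes to 2, h2=4; 2,6 taken => place at 10.
Table: [623, 524, 46, _, 422, _, 871, 546, _, 447, 453]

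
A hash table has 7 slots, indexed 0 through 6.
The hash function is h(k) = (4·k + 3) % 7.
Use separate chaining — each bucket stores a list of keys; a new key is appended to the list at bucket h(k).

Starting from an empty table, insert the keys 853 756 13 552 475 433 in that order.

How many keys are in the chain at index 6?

853 -> bucket 6
756 -> bucket 3
13 -> bucket 6 (collision)
552 -> bucket 6 (collision)
475 -> bucket 6 (collision)
433 -> bucket 6 (collision)
Final buckets:
0: .
1: .
2: .
3: 756
4: .
5: .
6: 853 -> 13 -> 552 -> 475 -> 433

5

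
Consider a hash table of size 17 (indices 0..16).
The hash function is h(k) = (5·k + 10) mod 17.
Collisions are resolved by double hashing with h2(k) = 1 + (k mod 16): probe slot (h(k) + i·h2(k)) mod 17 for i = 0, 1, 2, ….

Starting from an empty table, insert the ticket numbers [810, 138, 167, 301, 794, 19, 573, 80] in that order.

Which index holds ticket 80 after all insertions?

Insert 810: h=14, slot 14 empty -> index 14.
Insert 138: h=3, slot 3 empty -> index 3.
Insert 167: h=12, slot 12 empty -> index 12.
Insert 301: h=2, slot 2 empty -> index 2.
Insert 794: h=2, h2=11, slot 2 occupied -> index 13.
Insert 19: h=3, h2=4, slot 3 occupied -> index 7.
Insert 573: h=2, h2=14, slot 2 occupied -> index 16.
Insert 80: h=2, h2=1, slots 2,3 occupied -> index 4.
Table: [_, _, 301, 138, 80, _, _, 19, _, _, _, _, 167, 794, 810, _, 573]

4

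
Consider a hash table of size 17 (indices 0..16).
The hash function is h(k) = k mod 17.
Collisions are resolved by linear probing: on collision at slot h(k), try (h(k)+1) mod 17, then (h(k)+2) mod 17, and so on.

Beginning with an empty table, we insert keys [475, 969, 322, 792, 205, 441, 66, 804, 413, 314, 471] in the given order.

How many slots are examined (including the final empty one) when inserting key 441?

5

475 hashes to 16; slot 16 is free → place at 16.
969 hashes to 0; slot 0 is free → place at 0.
322 hashes to 16; 16,0 taken → place at 1.
792 hashes to 10; slot 10 is free → place at 10.
205 hashes to 1; 1 taken → place at 2.
441 hashes to 16; 16,0,1,2 taken → place at 3.
66 hashes to 15; slot 15 is free → place at 15.
804 hashes to 5; slot 5 is free → place at 5.
413 hashes to 5; 5 taken → place at 6.
314 hashes to 8; slot 8 is free → place at 8.
471 hashes to 12; slot 12 is free → place at 12.
Table: [969, 322, 205, 441, ., 804, 413, ., 314, ., 792, ., 471, ., ., 66, 475]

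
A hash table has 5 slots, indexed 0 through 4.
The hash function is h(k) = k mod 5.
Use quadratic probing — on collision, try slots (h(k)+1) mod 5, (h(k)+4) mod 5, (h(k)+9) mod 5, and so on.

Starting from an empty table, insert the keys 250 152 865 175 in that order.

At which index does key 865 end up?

1

Insert 250: h=0, slot 0 empty -> index 0.
Insert 152: h=2, slot 2 empty -> index 2.
Insert 865: h=0, slot 0 occupied -> index 1.
Insert 175: h=0, slots 0,1 occupied -> index 4.
Table: [250, 865, 152, —, 175]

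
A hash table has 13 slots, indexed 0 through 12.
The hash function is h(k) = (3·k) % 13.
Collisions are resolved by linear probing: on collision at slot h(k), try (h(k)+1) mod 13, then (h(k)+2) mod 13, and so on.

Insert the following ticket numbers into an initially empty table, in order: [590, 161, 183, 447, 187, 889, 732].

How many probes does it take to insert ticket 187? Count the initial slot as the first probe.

5

Insert 590: h=2, slot 2 empty -> index 2.
Insert 161: h=2, slot 2 occupied -> index 3.
Insert 183: h=3, slot 3 occupied -> index 4.
Insert 447: h=2, slots 2,3,4 occupied -> index 5.
Insert 187: h=2, slots 2,3,4,5 occupied -> index 6.
Insert 889: h=2, slots 2,3,4,5,6 occupied -> index 7.
Insert 732: h=12, slot 12 empty -> index 12.
Table: [., ., 590, 161, 183, 447, 187, 889, ., ., ., ., 732]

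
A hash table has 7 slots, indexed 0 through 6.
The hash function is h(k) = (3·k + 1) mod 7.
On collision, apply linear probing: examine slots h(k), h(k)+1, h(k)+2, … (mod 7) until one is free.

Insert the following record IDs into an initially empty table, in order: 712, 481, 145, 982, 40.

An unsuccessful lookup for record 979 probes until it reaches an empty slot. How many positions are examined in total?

712 hashes to 2; slot 2 is free => place at 2.
481 hashes to 2; 2 taken => place at 3.
145 hashes to 2; 2,3 taken => place at 4.
982 hashes to 0; slot 0 is free => place at 0.
40 hashes to 2; 2,3,4 taken => place at 5.
Table: [982, ., 712, 481, 145, 40, .]
Lookup 979: h=5, probe 5,6 → slot 6 empty, not found.

2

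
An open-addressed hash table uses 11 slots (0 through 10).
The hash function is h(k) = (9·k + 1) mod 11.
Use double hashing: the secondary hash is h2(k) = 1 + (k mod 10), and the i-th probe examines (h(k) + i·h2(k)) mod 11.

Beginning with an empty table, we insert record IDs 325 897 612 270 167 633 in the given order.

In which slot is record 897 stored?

8

325 hashes to 0; slot 0 is free -> place at 0.
897 hashes to 0, h2=8; 0 taken -> place at 8.
612 hashes to 9; slot 9 is free -> place at 9.
270 hashes to 0, h2=1; 0 taken -> place at 1.
167 hashes to 8, h2=8; 8 taken -> place at 5.
633 hashes to 0, h2=4; 0 taken -> place at 4.
Table: [325, 270, ∅, ∅, 633, 167, ∅, ∅, 897, 612, ∅]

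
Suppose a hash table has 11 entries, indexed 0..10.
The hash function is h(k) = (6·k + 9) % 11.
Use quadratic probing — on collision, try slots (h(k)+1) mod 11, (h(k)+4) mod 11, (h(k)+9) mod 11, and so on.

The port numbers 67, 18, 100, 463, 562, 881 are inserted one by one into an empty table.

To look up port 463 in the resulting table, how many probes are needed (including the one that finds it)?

3

67 hashes to 4; slot 4 is free -> place at 4.
18 hashes to 7; slot 7 is free -> place at 7.
100 hashes to 4; 4 taken -> place at 5.
463 hashes to 4; 4,5 taken -> place at 8.
562 hashes to 4; 4,5,8 taken -> place at 2.
881 hashes to 4; 4,5,8,2 taken -> place at 9.
Table: [_, _, 562, _, 67, 100, _, 18, 463, 881, _]
Lookup 463: h=4, probe 4,5,8 → found at 8.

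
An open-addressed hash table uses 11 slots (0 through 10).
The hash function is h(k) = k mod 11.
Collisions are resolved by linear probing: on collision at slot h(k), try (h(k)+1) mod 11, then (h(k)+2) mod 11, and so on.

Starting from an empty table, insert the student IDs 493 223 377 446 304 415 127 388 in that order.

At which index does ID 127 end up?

10

Insert 493: h=9, slot 9 empty → index 9.
Insert 223: h=3, slot 3 empty → index 3.
Insert 377: h=3, slot 3 occupied → index 4.
Insert 446: h=6, slot 6 empty → index 6.
Insert 304: h=7, slot 7 empty → index 7.
Insert 415: h=8, slot 8 empty → index 8.
Insert 127: h=6, slots 6,7,8,9 occupied → index 10.
Insert 388: h=3, slots 3,4 occupied → index 5.
Table: [_, _, _, 223, 377, 388, 446, 304, 415, 493, 127]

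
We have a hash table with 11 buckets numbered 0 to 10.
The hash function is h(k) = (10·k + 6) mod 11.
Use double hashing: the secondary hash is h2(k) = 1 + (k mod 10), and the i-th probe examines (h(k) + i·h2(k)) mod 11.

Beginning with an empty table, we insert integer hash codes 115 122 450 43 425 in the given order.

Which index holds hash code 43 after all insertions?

Insert 115: h=1, slot 1 empty => index 1.
Insert 122: h=5, slot 5 empty => index 5.
Insert 450: h=7, slot 7 empty => index 7.
Insert 43: h=7, h2=4, slot 7 occupied => index 0.
Insert 425: h=10, slot 10 empty => index 10.
Table: [43, 115, —, —, —, 122, —, 450, —, —, 425]

0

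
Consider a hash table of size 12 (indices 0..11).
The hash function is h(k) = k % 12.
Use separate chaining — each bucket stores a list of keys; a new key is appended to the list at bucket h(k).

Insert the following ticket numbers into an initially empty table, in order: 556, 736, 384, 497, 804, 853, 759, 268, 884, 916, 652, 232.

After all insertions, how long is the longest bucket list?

Insert 556: h=4, bucket 4 empty -> new chain.
Insert 736: h=4, bucket 4 nonempty -> append to chain.
Insert 384: h=0, bucket 0 empty -> new chain.
Insert 497: h=5, bucket 5 empty -> new chain.
Insert 804: h=0, bucket 0 nonempty -> append to chain.
Insert 853: h=1, bucket 1 empty -> new chain.
Insert 759: h=3, bucket 3 empty -> new chain.
Insert 268: h=4, bucket 4 nonempty -> append to chain.
Insert 884: h=8, bucket 8 empty -> new chain.
Insert 916: h=4, bucket 4 nonempty -> append to chain.
Insert 652: h=4, bucket 4 nonempty -> append to chain.
Insert 232: h=4, bucket 4 nonempty -> append to chain.
Final buckets:
0: 384 -> 804
1: 853
2: _
3: 759
4: 556 -> 736 -> 268 -> 916 -> 652 -> 232
5: 497
6: _
7: _
8: 884
9: _
10: _
11: _

6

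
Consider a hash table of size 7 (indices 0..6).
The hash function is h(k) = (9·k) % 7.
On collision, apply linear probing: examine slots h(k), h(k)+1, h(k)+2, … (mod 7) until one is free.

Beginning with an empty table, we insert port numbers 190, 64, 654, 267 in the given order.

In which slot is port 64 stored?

3

190 hashes to 2; slot 2 is free => place at 2.
64 hashes to 2; 2 taken => place at 3.
654 hashes to 6; slot 6 is free => place at 6.
267 hashes to 2; 2,3 taken => place at 4.
Table: [-, -, 190, 64, 267, -, 654]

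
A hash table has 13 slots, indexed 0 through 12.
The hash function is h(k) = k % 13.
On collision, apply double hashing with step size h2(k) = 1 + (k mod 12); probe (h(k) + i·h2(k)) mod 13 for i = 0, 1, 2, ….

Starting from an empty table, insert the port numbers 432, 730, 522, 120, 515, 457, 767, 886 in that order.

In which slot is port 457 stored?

432: h=3 -> slot 3
730: h=2 -> slot 2
522: h=2, h2=7, probe 2,9 -> slot 9
120: h=3, h2=1, probe 3,4 -> slot 4
515: h=8 -> slot 8
457: h=2, h2=2, probe 2,4,6 -> slot 6
767: h=0 -> slot 0
886: h=2, h2=11, probe 2,0,11 -> slot 11
Table: [767, _, 730, 432, 120, _, 457, _, 515, 522, _, 886, _]

6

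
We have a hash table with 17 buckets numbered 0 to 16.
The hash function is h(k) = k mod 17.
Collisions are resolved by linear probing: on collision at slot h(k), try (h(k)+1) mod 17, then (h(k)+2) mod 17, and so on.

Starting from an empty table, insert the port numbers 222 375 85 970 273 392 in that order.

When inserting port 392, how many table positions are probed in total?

5

222: h=1 -> slot 1
375: h=1, probe 1,2 -> slot 2
85: h=0 -> slot 0
970: h=1, probe 1,2,3 -> slot 3
273: h=1, probe 1,2,3,4 -> slot 4
392: h=1, probe 1,2,3,4,5 -> slot 5
Table: [85, 222, 375, 970, 273, 392, _, _, _, _, _, _, _, _, _, _, _]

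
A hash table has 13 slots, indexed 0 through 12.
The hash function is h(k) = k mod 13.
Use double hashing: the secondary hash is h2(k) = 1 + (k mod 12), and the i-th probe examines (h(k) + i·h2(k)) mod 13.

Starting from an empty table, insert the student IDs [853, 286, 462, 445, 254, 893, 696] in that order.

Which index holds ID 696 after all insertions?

853 hashes to 8; slot 8 is free => place at 8.
286 hashes to 0; slot 0 is free => place at 0.
462 hashes to 7; slot 7 is free => place at 7.
445 hashes to 3; slot 3 is free => place at 3.
254 hashes to 7, h2=3; 7 taken => place at 10.
893 hashes to 9; slot 9 is free => place at 9.
696 hashes to 7, h2=1; 7,8,9,10 taken => place at 11.
Table: [286, _, _, 445, _, _, _, 462, 853, 893, 254, 696, _]

11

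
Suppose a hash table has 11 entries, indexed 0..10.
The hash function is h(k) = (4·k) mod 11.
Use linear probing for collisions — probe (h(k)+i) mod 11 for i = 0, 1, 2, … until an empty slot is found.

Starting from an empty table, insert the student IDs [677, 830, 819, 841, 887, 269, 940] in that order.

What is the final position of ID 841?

0

677: h=2 => slot 2
830: h=9 => slot 9
819: h=9, probe 9,10 => slot 10
841: h=9, probe 9,10,0 => slot 0
887: h=6 => slot 6
269: h=9, probe 9,10,0,1 => slot 1
940: h=9, probe 9,10,0,1,2,3 => slot 3
Table: [841, 269, 677, 940, ∅, ∅, 887, ∅, ∅, 830, 819]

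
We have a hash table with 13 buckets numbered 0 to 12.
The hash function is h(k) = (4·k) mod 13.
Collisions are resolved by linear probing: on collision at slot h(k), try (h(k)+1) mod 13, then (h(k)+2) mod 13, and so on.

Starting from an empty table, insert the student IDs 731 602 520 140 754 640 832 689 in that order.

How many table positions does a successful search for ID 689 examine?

7

Insert 731: h=12, slot 12 empty -> index 12.
Insert 602: h=3, slot 3 empty -> index 3.
Insert 520: h=0, slot 0 empty -> index 0.
Insert 140: h=1, slot 1 empty -> index 1.
Insert 754: h=0, slots 0,1 occupied -> index 2.
Insert 640: h=12, slots 12,0,1,2,3 occupied -> index 4.
Insert 832: h=0, slots 0,1,2,3,4 occupied -> index 5.
Insert 689: h=0, slots 0,1,2,3,4,5 occupied -> index 6.
Table: [520, 140, 754, 602, 640, 832, 689, _, _, _, _, _, 731]
Lookup 689: h=0, probe 0,1,2,3,4,5,6 → found at 6.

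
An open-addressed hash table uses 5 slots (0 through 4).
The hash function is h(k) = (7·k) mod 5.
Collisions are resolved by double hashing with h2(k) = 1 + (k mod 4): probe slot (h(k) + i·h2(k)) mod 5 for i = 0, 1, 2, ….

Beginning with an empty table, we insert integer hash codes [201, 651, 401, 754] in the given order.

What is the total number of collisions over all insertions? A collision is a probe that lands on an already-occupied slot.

2

201 hashes to 2; slot 2 is free → place at 2.
651 hashes to 2, h2=4; 2 taken → place at 1.
401 hashes to 2, h2=2; 2 taken → place at 4.
754 hashes to 3; slot 3 is free → place at 3.
Table: [., 651, 201, 754, 401]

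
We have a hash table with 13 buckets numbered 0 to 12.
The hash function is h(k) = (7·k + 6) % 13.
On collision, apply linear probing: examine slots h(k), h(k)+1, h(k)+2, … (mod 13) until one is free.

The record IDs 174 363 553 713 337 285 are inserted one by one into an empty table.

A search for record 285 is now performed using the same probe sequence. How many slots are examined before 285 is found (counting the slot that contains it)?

Insert 174: h=2, slot 2 empty => index 2.
Insert 363: h=12, slot 12 empty => index 12.
Insert 553: h=3, slot 3 empty => index 3.
Insert 713: h=5, slot 5 empty => index 5.
Insert 337: h=12, slot 12 occupied => index 0.
Insert 285: h=12, slots 12,0 occupied => index 1.
Table: [337, 285, 174, 553, _, 713, _, _, _, _, _, _, 363]
Lookup 285: h=12, probe 12,0,1 → found at 1.

3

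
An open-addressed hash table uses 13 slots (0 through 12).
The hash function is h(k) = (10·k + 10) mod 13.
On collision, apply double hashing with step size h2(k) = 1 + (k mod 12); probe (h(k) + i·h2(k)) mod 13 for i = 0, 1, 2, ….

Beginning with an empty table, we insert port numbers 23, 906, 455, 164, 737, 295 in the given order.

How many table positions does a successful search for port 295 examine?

2

23 hashes to 6; slot 6 is free -> place at 6.
906 hashes to 9; slot 9 is free -> place at 9.
455 hashes to 10; slot 10 is free -> place at 10.
164 hashes to 12; slot 12 is free -> place at 12.
737 hashes to 9, h2=6; 9 taken -> place at 2.
295 hashes to 9, h2=8; 9 taken -> place at 4.
Table: [∅, ∅, 737, ∅, 295, ∅, 23, ∅, ∅, 906, 455, ∅, 164]
Lookup 295: h=9, h2=8, probe 9,4 → found at 4.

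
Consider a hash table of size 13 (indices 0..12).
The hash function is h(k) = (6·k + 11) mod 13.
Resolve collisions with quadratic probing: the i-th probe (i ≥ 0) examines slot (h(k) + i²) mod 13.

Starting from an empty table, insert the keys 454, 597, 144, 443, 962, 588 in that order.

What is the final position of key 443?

8

454 hashes to 5; slot 5 is free => place at 5.
597 hashes to 5; 5 taken => place at 6.
144 hashes to 4; slot 4 is free => place at 4.
443 hashes to 4; 4,5 taken => place at 8.
962 hashes to 11; slot 11 is free => place at 11.
588 hashes to 3; slot 3 is free => place at 3.
Table: [∅, ∅, ∅, 588, 144, 454, 597, ∅, 443, ∅, ∅, 962, ∅]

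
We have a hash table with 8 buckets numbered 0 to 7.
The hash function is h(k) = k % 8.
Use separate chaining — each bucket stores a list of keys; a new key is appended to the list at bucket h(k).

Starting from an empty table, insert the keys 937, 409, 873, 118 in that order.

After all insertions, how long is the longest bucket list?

Insert 937: h=1, bucket 1 empty -> new chain.
Insert 409: h=1, bucket 1 nonempty -> append to chain.
Insert 873: h=1, bucket 1 nonempty -> append to chain.
Insert 118: h=6, bucket 6 empty -> new chain.
Final buckets:
0: ∅
1: 937 -> 409 -> 873
2: ∅
3: ∅
4: ∅
5: ∅
6: 118
7: ∅

3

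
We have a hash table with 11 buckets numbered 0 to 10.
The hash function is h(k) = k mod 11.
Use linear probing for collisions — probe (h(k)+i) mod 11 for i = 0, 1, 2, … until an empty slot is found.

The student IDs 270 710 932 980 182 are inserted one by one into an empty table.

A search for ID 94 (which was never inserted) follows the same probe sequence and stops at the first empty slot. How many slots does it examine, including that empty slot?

5

270: h=6 => slot 6
710: h=6, probe 6,7 => slot 7
932: h=8 => slot 8
980: h=1 => slot 1
182: h=6, probe 6,7,8,9 => slot 9
Table: [-, 980, -, -, -, -, 270, 710, 932, 182, -]
Lookup 94: h=6, probe 6,7,8,9,10 → slot 10 empty, not found.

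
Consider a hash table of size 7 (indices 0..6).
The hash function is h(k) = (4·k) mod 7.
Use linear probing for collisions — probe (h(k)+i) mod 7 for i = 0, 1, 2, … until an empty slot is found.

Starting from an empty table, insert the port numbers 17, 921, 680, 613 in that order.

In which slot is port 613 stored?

3

17 hashes to 5; slot 5 is free → place at 5.
921 hashes to 2; slot 2 is free → place at 2.
680 hashes to 4; slot 4 is free → place at 4.
613 hashes to 2; 2 taken → place at 3.
Table: [—, —, 921, 613, 680, 17, —]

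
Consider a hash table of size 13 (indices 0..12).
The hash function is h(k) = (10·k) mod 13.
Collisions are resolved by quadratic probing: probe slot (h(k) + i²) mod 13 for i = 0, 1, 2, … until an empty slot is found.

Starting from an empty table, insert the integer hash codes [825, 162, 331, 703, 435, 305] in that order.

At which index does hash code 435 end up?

4

Insert 825: h=8, slot 8 empty → index 8.
Insert 162: h=8, slot 8 occupied → index 9.
Insert 331: h=8, slots 8,9 occupied → index 12.
Insert 703: h=10, slot 10 empty → index 10.
Insert 435: h=8, slots 8,9,12 occupied → index 4.
Insert 305: h=8, slots 8,9,12,4 occupied → index 11.
Table: [-, -, -, -, 435, -, -, -, 825, 162, 703, 305, 331]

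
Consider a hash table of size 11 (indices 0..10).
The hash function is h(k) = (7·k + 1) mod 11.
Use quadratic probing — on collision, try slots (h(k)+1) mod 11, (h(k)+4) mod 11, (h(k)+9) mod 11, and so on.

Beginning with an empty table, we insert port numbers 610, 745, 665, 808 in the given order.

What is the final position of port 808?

610: h=3 → slot 3
745: h=2 → slot 2
665: h=3, probe 3,4 → slot 4
808: h=3, probe 3,4,7 → slot 7
Table: [_, _, 745, 610, 665, _, _, 808, _, _, _]

7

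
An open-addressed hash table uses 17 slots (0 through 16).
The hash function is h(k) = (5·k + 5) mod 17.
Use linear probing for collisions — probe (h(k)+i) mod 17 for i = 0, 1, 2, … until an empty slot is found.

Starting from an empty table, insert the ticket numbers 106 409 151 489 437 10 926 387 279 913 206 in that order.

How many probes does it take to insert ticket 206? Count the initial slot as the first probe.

106 hashes to 8; slot 8 is free -> place at 8.
409 hashes to 10; slot 10 is free -> place at 10.
151 hashes to 12; slot 12 is free -> place at 12.
489 hashes to 2; slot 2 is free -> place at 2.
437 hashes to 14; slot 14 is free -> place at 14.
10 hashes to 4; slot 4 is free -> place at 4.
926 hashes to 11; slot 11 is free -> place at 11.
387 hashes to 2; 2 taken -> place at 3.
279 hashes to 6; slot 6 is free -> place at 6.
913 hashes to 14; 14 taken -> place at 15.
206 hashes to 15; 15 taken -> place at 16.
Table: [_, _, 489, 387, 10, _, 279, _, 106, _, 409, 926, 151, _, 437, 913, 206]

2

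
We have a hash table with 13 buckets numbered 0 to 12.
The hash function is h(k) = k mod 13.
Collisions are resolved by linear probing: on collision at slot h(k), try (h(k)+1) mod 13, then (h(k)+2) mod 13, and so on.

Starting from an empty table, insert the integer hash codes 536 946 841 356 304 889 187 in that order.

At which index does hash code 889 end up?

7

536 hashes to 3; slot 3 is free -> place at 3.
946 hashes to 10; slot 10 is free -> place at 10.
841 hashes to 9; slot 9 is free -> place at 9.
356 hashes to 5; slot 5 is free -> place at 5.
304 hashes to 5; 5 taken -> place at 6.
889 hashes to 5; 5,6 taken -> place at 7.
187 hashes to 5; 5,6,7 taken -> place at 8.
Table: [_, _, _, 536, _, 356, 304, 889, 187, 841, 946, _, _]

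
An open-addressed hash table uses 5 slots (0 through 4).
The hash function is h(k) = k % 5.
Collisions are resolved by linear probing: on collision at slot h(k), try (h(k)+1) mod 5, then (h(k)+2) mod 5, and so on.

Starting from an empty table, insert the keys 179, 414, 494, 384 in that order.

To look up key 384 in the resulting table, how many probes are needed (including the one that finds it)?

4

179 hashes to 4; slot 4 is free → place at 4.
414 hashes to 4; 4 taken → place at 0.
494 hashes to 4; 4,0 taken → place at 1.
384 hashes to 4; 4,0,1 taken → place at 2.
Table: [414, 494, 384, _, 179]
Lookup 384: h=4, probe 4,0,1,2 → found at 2.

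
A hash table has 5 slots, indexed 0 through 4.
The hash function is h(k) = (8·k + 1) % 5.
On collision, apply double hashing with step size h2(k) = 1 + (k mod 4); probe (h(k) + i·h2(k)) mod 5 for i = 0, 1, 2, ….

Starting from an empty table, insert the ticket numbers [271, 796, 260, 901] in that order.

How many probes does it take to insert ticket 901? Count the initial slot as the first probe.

Insert 271: h=4, slot 4 empty -> index 4.
Insert 796: h=4, h2=1, slot 4 occupied -> index 0.
Insert 260: h=1, slot 1 empty -> index 1.
Insert 901: h=4, h2=2, slots 4,1 occupied -> index 3.
Table: [796, 260, -, 901, 271]

3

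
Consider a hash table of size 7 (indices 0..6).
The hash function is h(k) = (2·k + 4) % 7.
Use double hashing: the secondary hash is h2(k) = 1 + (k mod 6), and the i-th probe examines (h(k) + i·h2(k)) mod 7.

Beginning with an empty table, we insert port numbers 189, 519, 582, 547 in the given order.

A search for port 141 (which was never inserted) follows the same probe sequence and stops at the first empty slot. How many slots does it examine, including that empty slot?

189: h=4 -> slot 4
519: h=6 -> slot 6
582: h=6, h2=1, probe 6,0 -> slot 0
547: h=6, h2=2, probe 6,1 -> slot 1
Table: [582, 547, ., ., 189, ., 519]
Lookup 141: h=6, h2=4, probe 6,3 → slot 3 empty, not found.

2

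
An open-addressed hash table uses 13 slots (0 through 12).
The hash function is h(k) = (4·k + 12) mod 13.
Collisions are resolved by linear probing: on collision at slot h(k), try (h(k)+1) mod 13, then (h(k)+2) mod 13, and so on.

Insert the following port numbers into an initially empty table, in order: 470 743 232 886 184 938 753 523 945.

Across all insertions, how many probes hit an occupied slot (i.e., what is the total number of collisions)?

21

470: h=7 => slot 7
743: h=7, probe 7,8 => slot 8
232: h=4 => slot 4
886: h=7, probe 7,8,9 => slot 9
184: h=7, probe 7,8,9,10 => slot 10
938: h=7, probe 7,8,9,10,11 => slot 11
753: h=8, probe 8,9,10,11,12 => slot 12
523: h=11, probe 11,12,0 => slot 0
945: h=9, probe 9,10,11,12,0,1 => slot 1
Table: [523, 945, ∅, ∅, 232, ∅, ∅, 470, 743, 886, 184, 938, 753]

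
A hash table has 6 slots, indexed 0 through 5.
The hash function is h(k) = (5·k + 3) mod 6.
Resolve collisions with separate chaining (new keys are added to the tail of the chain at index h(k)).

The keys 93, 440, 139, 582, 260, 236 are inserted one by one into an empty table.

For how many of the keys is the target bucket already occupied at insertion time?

2

93 → bucket 0
440 → bucket 1
139 → bucket 2
582 → bucket 3
260 → bucket 1 (collision)
236 → bucket 1 (collision)
Final buckets:
0: 93
1: 440 -> 260 -> 236
2: 139
3: 582
4: _
5: _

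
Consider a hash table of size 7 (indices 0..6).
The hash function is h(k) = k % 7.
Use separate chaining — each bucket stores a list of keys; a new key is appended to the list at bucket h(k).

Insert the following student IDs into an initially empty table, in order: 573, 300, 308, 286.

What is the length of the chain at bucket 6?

3

573 → bucket 6
300 → bucket 6 (collision)
308 → bucket 0
286 → bucket 6 (collision)
Final buckets:
0: 308
1: —
2: —
3: —
4: —
5: —
6: 573 -> 300 -> 286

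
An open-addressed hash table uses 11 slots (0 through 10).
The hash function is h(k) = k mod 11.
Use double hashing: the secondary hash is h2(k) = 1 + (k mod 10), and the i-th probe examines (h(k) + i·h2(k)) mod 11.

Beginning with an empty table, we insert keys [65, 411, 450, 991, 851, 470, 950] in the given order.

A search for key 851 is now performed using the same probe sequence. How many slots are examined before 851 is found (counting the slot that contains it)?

2

65 hashes to 10; slot 10 is free -> place at 10.
411 hashes to 4; slot 4 is free -> place at 4.
450 hashes to 10, h2=1; 10 taken -> place at 0.
991 hashes to 1; slot 1 is free -> place at 1.
851 hashes to 4, h2=2; 4 taken -> place at 6.
470 hashes to 8; slot 8 is free -> place at 8.
950 hashes to 4, h2=1; 4 taken -> place at 5.
Table: [450, 991, _, _, 411, 950, 851, _, 470, _, 65]
Lookup 851: h=4, h2=2, probe 4,6 → found at 6.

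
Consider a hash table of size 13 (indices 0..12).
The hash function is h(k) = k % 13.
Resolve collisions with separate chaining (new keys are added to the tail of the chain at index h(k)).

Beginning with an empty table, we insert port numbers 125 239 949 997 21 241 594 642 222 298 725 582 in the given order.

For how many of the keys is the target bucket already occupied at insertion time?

4

Insert 125: h=8, bucket 8 empty → new chain.
Insert 239: h=5, bucket 5 empty → new chain.
Insert 949: h=0, bucket 0 empty → new chain.
Insert 997: h=9, bucket 9 empty → new chain.
Insert 21: h=8, bucket 8 nonempty → append to chain.
Insert 241: h=7, bucket 7 empty → new chain.
Insert 594: h=9, bucket 9 nonempty → append to chain.
Insert 642: h=5, bucket 5 nonempty → append to chain.
Insert 222: h=1, bucket 1 empty → new chain.
Insert 298: h=12, bucket 12 empty → new chain.
Insert 725: h=10, bucket 10 empty → new chain.
Insert 582: h=10, bucket 10 nonempty → append to chain.
Final buckets:
0: 949
1: 222
2: .
3: .
4: .
5: 239 -> 642
6: .
7: 241
8: 125 -> 21
9: 997 -> 594
10: 725 -> 582
11: .
12: 298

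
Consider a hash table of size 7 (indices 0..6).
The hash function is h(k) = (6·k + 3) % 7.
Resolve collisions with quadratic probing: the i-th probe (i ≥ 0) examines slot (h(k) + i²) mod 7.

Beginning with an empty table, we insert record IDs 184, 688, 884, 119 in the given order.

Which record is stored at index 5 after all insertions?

Insert 184: h=1, slot 1 empty => index 1.
Insert 688: h=1, slot 1 occupied => index 2.
Insert 884: h=1, slots 1,2 occupied => index 5.
Insert 119: h=3, slot 3 empty => index 3.
Table: [∅, 184, 688, 119, ∅, 884, ∅]

884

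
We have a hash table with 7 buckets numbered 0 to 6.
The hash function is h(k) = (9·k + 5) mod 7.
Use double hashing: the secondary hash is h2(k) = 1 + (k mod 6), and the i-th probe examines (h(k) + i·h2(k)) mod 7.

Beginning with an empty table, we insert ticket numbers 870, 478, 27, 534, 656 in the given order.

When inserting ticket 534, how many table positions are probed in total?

870: h=2 → slot 2
478: h=2, h2=5, probe 2,0 → slot 0
27: h=3 → slot 3
534: h=2, h2=1, probe 2,3,4 → slot 4
656: h=1 → slot 1
Table: [478, 656, 870, 27, 534, —, —]

3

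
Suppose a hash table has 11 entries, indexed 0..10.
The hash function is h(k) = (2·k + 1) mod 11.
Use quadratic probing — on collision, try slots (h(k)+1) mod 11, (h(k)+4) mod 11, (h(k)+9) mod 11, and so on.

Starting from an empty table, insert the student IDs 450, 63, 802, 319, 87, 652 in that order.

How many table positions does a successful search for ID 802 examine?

2

450 hashes to 10; slot 10 is free -> place at 10.
63 hashes to 6; slot 6 is free -> place at 6.
802 hashes to 10; 10 taken -> place at 0.
319 hashes to 1; slot 1 is free -> place at 1.
87 hashes to 10; 10,0 taken -> place at 3.
652 hashes to 7; slot 7 is free -> place at 7.
Table: [802, 319, ., 87, ., ., 63, 652, ., ., 450]
Lookup 802: h=10, probe 10,0 → found at 0.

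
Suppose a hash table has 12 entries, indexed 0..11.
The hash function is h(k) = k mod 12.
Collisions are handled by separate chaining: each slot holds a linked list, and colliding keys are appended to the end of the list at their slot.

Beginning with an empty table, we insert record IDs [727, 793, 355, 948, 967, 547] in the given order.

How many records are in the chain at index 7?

4

727 -> bucket 7
793 -> bucket 1
355 -> bucket 7 (collision)
948 -> bucket 0
967 -> bucket 7 (collision)
547 -> bucket 7 (collision)
Final buckets:
0: 948
1: 793
2: -
3: -
4: -
5: -
6: -
7: 727 -> 355 -> 967 -> 547
8: -
9: -
10: -
11: -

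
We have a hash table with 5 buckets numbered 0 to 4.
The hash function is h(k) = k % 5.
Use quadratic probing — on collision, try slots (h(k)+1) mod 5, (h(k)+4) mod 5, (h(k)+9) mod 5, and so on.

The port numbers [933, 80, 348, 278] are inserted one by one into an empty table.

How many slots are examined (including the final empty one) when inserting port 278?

3

Insert 933: h=3, slot 3 empty → index 3.
Insert 80: h=0, slot 0 empty → index 0.
Insert 348: h=3, slot 3 occupied → index 4.
Insert 278: h=3, slots 3,4 occupied → index 2.
Table: [80, -, 278, 933, 348]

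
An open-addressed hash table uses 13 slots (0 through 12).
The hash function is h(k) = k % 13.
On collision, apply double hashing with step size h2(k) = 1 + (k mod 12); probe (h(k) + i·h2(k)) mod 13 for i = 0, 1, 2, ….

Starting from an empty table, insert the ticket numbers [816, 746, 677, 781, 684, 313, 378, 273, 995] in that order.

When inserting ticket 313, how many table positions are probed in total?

4

816 hashes to 10; slot 10 is free -> place at 10.
746 hashes to 5; slot 5 is free -> place at 5.
677 hashes to 1; slot 1 is free -> place at 1.
781 hashes to 1, h2=2; 1 taken -> place at 3.
684 hashes to 8; slot 8 is free -> place at 8.
313 hashes to 1, h2=2; 1,3,5 taken -> place at 7.
378 hashes to 1, h2=7; 1,8 taken -> place at 2.
273 hashes to 0; slot 0 is free -> place at 0.
995 hashes to 7, h2=12; 7 taken -> place at 6.
Table: [273, 677, 378, 781, -, 746, 995, 313, 684, -, 816, -, -]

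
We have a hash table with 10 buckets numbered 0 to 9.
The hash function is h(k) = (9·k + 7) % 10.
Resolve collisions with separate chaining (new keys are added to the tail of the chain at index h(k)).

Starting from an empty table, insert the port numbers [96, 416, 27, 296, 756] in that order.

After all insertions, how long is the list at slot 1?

96 → bucket 1
416 → bucket 1 (collision)
27 → bucket 0
296 → bucket 1 (collision)
756 → bucket 1 (collision)
Final buckets:
0: 27
1: 96 -> 416 -> 296 -> 756
2: —
3: —
4: —
5: —
6: —
7: —
8: —
9: —

4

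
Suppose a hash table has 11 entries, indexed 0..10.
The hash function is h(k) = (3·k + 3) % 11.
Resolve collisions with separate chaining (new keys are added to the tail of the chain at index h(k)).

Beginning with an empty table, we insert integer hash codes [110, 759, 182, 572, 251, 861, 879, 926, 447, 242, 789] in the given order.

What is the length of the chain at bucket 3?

110 -> bucket 3
759 -> bucket 3 (collision)
182 -> bucket 10
572 -> bucket 3 (collision)
251 -> bucket 8
861 -> bucket 1
879 -> bucket 0
926 -> bucket 9
447 -> bucket 2
242 -> bucket 3 (collision)
789 -> bucket 5
Final buckets:
0: 879
1: 861
2: 447
3: 110 -> 759 -> 572 -> 242
4: ∅
5: 789
6: ∅
7: ∅
8: 251
9: 926
10: 182

4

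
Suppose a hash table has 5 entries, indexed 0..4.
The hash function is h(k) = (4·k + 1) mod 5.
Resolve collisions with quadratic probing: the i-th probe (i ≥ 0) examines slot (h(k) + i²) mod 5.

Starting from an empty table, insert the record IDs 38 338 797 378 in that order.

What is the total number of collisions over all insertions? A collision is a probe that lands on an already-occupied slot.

4

38 hashes to 3; slot 3 is free → place at 3.
338 hashes to 3; 3 taken → place at 4.
797 hashes to 4; 4 taken → place at 0.
378 hashes to 3; 3,4 taken → place at 2.
Table: [797, _, 378, 38, 338]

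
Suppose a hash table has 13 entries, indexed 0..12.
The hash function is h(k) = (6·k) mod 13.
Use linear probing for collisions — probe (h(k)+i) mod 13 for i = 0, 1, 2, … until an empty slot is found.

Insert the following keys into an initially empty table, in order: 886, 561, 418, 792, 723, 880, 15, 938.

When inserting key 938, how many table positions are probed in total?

Insert 886: h=12, slot 12 empty -> index 12.
Insert 561: h=12, slot 12 occupied -> index 0.
Insert 418: h=12, slots 12,0 occupied -> index 1.
Insert 792: h=7, slot 7 empty -> index 7.
Insert 723: h=9, slot 9 empty -> index 9.
Insert 880: h=2, slot 2 empty -> index 2.
Insert 15: h=12, slots 12,0,1,2 occupied -> index 3.
Insert 938: h=12, slots 12,0,1,2,3 occupied -> index 4.
Table: [561, 418, 880, 15, 938, ., ., 792, ., 723, ., ., 886]

6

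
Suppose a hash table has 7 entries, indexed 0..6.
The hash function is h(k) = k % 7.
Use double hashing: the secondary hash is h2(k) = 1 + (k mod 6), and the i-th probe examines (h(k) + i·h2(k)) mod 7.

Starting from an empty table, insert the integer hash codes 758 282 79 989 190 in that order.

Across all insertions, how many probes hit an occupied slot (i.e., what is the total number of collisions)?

4

758: h=2 → slot 2
282: h=2, h2=1, probe 2,3 → slot 3
79: h=2, h2=2, probe 2,4 → slot 4
989: h=2, h2=6, probe 2,1 → slot 1
190: h=1, h2=5, probe 1,6 → slot 6
Table: [., 989, 758, 282, 79, ., 190]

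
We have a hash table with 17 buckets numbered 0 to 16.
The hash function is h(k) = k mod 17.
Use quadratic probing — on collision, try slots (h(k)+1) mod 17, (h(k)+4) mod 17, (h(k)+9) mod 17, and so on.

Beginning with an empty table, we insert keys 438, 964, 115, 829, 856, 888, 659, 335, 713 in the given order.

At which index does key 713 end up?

3

438 hashes to 13; slot 13 is free => place at 13.
964 hashes to 12; slot 12 is free => place at 12.
115 hashes to 13; 13 taken => place at 14.
829 hashes to 13; 13,14 taken => place at 0.
856 hashes to 6; slot 6 is free => place at 6.
888 hashes to 4; slot 4 is free => place at 4.
659 hashes to 13; 13,14,0 taken => place at 5.
335 hashes to 12; 12,13 taken => place at 16.
713 hashes to 16; 16,0 taken => place at 3.
Table: [829, -, -, 713, 888, 659, 856, -, -, -, -, -, 964, 438, 115, -, 335]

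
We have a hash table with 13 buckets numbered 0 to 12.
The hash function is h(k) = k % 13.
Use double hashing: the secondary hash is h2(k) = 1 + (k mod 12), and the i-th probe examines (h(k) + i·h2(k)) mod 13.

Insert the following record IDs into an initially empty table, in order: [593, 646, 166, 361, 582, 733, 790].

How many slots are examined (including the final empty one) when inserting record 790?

593: h=8 => slot 8
646: h=9 => slot 9
166: h=10 => slot 10
361: h=10, h2=2, probe 10,12 => slot 12
582: h=10, h2=7, probe 10,4 => slot 4
733: h=5 => slot 5
790: h=10, h2=11, probe 10,8,6 => slot 6
Table: [—, —, —, —, 582, 733, 790, —, 593, 646, 166, —, 361]

3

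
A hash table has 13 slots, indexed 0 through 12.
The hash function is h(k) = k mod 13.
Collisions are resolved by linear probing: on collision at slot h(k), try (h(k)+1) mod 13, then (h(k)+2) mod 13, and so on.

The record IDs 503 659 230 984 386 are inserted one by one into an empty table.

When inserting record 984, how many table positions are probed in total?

503 hashes to 9; slot 9 is free → place at 9.
659 hashes to 9; 9 taken → place at 10.
230 hashes to 9; 9,10 taken → place at 11.
984 hashes to 9; 9,10,11 taken → place at 12.
386 hashes to 9; 9,10,11,12 taken → place at 0.
Table: [386, ., ., ., ., ., ., ., ., 503, 659, 230, 984]

4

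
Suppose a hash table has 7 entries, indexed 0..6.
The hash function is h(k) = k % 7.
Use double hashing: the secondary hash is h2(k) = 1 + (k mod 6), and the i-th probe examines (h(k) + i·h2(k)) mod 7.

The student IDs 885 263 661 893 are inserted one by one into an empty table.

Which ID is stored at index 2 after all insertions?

893

885: h=3 → slot 3
263: h=4 → slot 4
661: h=3, h2=2, probe 3,5 → slot 5
893: h=4, h2=6, probe 4,3,2 → slot 2
Table: [—, —, 893, 885, 263, 661, —]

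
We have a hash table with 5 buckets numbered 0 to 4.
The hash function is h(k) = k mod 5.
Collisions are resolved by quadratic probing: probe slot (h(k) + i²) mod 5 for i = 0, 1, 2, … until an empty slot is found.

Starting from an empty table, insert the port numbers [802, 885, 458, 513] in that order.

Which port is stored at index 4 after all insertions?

513

802: h=2 → slot 2
885: h=0 → slot 0
458: h=3 → slot 3
513: h=3, probe 3,4 → slot 4
Table: [885, ∅, 802, 458, 513]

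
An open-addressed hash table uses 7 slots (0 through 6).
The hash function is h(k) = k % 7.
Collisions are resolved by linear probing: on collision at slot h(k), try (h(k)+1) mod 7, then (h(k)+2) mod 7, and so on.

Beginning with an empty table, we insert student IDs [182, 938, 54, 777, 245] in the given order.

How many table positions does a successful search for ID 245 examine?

182: h=0 => slot 0
938: h=0, probe 0,1 => slot 1
54: h=5 => slot 5
777: h=0, probe 0,1,2 => slot 2
245: h=0, probe 0,1,2,3 => slot 3
Table: [182, 938, 777, 245, _, 54, _]
Lookup 245: h=0, probe 0,1,2,3 → found at 3.

4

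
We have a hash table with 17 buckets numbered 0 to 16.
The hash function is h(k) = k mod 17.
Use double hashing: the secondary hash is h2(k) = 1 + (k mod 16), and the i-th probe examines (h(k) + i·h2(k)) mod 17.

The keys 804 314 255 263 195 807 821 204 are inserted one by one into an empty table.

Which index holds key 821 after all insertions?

11

Insert 804: h=5, slot 5 empty → index 5.
Insert 314: h=8, slot 8 empty → index 8.
Insert 255: h=0, slot 0 empty → index 0.
Insert 263: h=8, h2=8, slot 8 occupied → index 16.
Insert 195: h=8, h2=4, slot 8 occupied → index 12.
Insert 807: h=8, h2=8, slots 8,16 occupied → index 7.
Insert 821: h=5, h2=6, slot 5 occupied → index 11.
Insert 204: h=0, h2=13, slot 0 occupied → index 13.
Table: [255, ., ., ., ., 804, ., 807, 314, ., ., 821, 195, 204, ., ., 263]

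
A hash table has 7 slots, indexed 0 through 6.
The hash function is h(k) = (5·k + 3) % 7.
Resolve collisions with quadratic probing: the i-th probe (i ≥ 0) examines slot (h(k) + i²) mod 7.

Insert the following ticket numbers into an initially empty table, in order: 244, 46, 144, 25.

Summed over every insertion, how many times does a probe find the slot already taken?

244: h=5 -> slot 5
46: h=2 -> slot 2
144: h=2, probe 2,3 -> slot 3
25: h=2, probe 2,3,6 -> slot 6
Table: [∅, ∅, 46, 144, ∅, 244, 25]

3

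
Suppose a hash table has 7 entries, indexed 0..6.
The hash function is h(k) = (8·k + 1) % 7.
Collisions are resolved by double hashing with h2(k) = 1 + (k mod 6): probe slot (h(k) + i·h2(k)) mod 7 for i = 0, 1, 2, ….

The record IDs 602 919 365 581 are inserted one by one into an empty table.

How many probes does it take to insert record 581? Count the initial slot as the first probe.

2

602 hashes to 1; slot 1 is free => place at 1.
919 hashes to 3; slot 3 is free => place at 3.
365 hashes to 2; slot 2 is free => place at 2.
581 hashes to 1, h2=6; 1 taken => place at 0.
Table: [581, 602, 365, 919, _, _, _]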